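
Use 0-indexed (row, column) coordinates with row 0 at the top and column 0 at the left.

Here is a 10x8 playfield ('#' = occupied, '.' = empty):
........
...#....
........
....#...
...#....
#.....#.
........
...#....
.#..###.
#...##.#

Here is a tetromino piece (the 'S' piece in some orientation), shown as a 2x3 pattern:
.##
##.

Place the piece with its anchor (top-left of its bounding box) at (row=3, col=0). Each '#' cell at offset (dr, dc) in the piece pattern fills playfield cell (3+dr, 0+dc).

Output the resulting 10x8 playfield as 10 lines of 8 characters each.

Fill (3+0,0+1) = (3,1)
Fill (3+0,0+2) = (3,2)
Fill (3+1,0+0) = (4,0)
Fill (3+1,0+1) = (4,1)

Answer: ........
...#....
........
.##.#...
##.#....
#.....#.
........
...#....
.#..###.
#...##.#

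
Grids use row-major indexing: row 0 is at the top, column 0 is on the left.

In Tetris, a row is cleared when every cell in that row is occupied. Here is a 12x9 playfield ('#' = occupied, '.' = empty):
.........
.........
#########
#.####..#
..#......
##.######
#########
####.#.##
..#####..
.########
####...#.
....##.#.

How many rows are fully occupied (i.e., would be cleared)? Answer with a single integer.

Check each row:
  row 0: 9 empty cells -> not full
  row 1: 9 empty cells -> not full
  row 2: 0 empty cells -> FULL (clear)
  row 3: 3 empty cells -> not full
  row 4: 8 empty cells -> not full
  row 5: 1 empty cell -> not full
  row 6: 0 empty cells -> FULL (clear)
  row 7: 2 empty cells -> not full
  row 8: 4 empty cells -> not full
  row 9: 1 empty cell -> not full
  row 10: 4 empty cells -> not full
  row 11: 6 empty cells -> not full
Total rows cleared: 2

Answer: 2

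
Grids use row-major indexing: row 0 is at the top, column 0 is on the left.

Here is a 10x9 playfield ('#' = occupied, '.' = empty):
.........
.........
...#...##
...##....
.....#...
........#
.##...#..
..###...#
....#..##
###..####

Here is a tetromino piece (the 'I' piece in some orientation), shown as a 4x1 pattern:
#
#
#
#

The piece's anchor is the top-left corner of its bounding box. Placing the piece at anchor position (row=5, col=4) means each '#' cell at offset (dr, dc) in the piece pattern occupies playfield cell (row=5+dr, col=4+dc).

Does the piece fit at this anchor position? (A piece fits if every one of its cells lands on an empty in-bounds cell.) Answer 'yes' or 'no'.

Answer: no

Derivation:
Check each piece cell at anchor (5, 4):
  offset (0,0) -> (5,4): empty -> OK
  offset (1,0) -> (6,4): empty -> OK
  offset (2,0) -> (7,4): occupied ('#') -> FAIL
  offset (3,0) -> (8,4): occupied ('#') -> FAIL
All cells valid: no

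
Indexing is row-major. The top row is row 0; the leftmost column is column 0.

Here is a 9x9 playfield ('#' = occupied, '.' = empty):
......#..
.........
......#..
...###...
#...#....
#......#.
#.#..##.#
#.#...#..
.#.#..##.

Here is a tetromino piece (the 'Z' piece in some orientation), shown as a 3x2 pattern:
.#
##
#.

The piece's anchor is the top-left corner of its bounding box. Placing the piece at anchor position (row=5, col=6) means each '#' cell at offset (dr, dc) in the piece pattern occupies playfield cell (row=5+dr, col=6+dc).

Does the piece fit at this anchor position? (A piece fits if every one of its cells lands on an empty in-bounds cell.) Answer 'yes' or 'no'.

Answer: no

Derivation:
Check each piece cell at anchor (5, 6):
  offset (0,1) -> (5,7): occupied ('#') -> FAIL
  offset (1,0) -> (6,6): occupied ('#') -> FAIL
  offset (1,1) -> (6,7): empty -> OK
  offset (2,0) -> (7,6): occupied ('#') -> FAIL
All cells valid: no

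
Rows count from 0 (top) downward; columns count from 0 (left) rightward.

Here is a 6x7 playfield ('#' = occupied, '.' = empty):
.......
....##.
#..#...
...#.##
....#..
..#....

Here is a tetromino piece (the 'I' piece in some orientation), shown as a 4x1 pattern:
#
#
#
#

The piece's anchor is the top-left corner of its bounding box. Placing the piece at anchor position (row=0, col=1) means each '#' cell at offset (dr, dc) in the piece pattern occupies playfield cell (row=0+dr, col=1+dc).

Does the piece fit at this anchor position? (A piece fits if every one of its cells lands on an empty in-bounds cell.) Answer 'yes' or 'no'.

Check each piece cell at anchor (0, 1):
  offset (0,0) -> (0,1): empty -> OK
  offset (1,0) -> (1,1): empty -> OK
  offset (2,0) -> (2,1): empty -> OK
  offset (3,0) -> (3,1): empty -> OK
All cells valid: yes

Answer: yes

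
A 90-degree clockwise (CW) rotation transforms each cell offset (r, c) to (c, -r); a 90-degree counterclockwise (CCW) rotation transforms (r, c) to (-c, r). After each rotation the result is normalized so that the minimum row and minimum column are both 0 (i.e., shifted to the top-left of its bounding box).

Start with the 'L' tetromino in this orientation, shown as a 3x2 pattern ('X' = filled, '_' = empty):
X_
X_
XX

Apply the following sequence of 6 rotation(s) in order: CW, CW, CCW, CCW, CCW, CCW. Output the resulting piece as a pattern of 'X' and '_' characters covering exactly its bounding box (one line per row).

Start:
X_
X_
XX
After rotation 1 (CW):
XXX
X__
After rotation 2 (CW):
XX
_X
_X
After rotation 3 (CCW):
XXX
X__
After rotation 4 (CCW):
X_
X_
XX
After rotation 5 (CCW):
__X
XXX
After rotation 6 (CCW):
XX
_X
_X

Answer: XX
_X
_X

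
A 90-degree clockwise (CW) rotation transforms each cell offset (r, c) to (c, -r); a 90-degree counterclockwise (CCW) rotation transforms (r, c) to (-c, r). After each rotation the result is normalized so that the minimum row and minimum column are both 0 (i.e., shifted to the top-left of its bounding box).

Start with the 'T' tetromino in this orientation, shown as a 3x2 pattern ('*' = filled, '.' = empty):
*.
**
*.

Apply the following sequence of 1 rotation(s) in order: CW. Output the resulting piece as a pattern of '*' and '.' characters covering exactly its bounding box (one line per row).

Start:
*.
**
*.
After rotation 1 (CW):
***
.*.

Answer: ***
.*.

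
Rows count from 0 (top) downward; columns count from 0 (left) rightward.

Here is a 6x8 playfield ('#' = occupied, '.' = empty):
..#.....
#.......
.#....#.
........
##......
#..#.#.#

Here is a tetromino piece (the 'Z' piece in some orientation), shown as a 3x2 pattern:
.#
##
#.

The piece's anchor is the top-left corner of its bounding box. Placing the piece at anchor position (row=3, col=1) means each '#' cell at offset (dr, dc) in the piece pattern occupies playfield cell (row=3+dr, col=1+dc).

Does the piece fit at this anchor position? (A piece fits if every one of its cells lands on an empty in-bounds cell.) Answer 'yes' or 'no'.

Check each piece cell at anchor (3, 1):
  offset (0,1) -> (3,2): empty -> OK
  offset (1,0) -> (4,1): occupied ('#') -> FAIL
  offset (1,1) -> (4,2): empty -> OK
  offset (2,0) -> (5,1): empty -> OK
All cells valid: no

Answer: no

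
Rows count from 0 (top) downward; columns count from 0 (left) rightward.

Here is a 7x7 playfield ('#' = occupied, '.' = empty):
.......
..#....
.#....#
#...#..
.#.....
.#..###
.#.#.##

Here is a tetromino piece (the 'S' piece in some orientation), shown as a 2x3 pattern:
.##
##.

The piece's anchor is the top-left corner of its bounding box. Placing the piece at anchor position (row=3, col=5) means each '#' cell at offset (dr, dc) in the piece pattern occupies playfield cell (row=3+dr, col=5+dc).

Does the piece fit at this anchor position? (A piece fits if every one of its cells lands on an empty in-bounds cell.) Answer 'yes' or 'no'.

Check each piece cell at anchor (3, 5):
  offset (0,1) -> (3,6): empty -> OK
  offset (0,2) -> (3,7): out of bounds -> FAIL
  offset (1,0) -> (4,5): empty -> OK
  offset (1,1) -> (4,6): empty -> OK
All cells valid: no

Answer: no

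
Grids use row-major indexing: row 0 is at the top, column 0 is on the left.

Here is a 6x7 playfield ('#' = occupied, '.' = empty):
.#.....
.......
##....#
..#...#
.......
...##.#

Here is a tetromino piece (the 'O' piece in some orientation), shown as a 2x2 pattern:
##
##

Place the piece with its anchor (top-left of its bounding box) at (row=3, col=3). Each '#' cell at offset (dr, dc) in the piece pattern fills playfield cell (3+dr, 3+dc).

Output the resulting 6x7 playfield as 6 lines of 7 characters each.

Fill (3+0,3+0) = (3,3)
Fill (3+0,3+1) = (3,4)
Fill (3+1,3+0) = (4,3)
Fill (3+1,3+1) = (4,4)

Answer: .#.....
.......
##....#
..###.#
...##..
...##.#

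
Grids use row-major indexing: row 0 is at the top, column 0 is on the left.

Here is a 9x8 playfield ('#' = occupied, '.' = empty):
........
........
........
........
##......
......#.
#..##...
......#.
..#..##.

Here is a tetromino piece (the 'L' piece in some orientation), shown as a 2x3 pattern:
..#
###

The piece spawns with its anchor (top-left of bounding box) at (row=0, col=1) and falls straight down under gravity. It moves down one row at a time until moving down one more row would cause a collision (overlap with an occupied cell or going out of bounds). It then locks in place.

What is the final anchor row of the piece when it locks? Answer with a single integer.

Answer: 2

Derivation:
Spawn at (row=0, col=1). Try each row:
  row 0: fits
  row 1: fits
  row 2: fits
  row 3: blocked -> lock at row 2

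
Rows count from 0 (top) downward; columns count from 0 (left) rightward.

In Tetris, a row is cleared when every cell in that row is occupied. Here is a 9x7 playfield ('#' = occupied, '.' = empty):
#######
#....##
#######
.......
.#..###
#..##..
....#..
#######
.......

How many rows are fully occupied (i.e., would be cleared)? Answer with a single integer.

Check each row:
  row 0: 0 empty cells -> FULL (clear)
  row 1: 4 empty cells -> not full
  row 2: 0 empty cells -> FULL (clear)
  row 3: 7 empty cells -> not full
  row 4: 3 empty cells -> not full
  row 5: 4 empty cells -> not full
  row 6: 6 empty cells -> not full
  row 7: 0 empty cells -> FULL (clear)
  row 8: 7 empty cells -> not full
Total rows cleared: 3

Answer: 3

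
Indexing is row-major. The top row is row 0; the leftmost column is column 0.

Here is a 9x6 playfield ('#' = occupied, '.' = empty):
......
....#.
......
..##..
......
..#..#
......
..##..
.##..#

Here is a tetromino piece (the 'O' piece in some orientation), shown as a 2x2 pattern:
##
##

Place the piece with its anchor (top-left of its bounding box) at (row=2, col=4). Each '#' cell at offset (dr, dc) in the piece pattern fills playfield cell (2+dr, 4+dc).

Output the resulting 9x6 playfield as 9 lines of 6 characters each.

Answer: ......
....#.
....##
..####
......
..#..#
......
..##..
.##..#

Derivation:
Fill (2+0,4+0) = (2,4)
Fill (2+0,4+1) = (2,5)
Fill (2+1,4+0) = (3,4)
Fill (2+1,4+1) = (3,5)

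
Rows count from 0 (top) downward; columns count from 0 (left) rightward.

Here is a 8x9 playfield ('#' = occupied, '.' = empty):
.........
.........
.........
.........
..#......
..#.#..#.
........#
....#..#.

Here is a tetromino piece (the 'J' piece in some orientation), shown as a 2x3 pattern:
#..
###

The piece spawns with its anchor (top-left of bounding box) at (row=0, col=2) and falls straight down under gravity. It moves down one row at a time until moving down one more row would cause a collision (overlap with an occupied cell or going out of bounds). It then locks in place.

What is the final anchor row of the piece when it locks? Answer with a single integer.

Spawn at (row=0, col=2). Try each row:
  row 0: fits
  row 1: fits
  row 2: fits
  row 3: blocked -> lock at row 2

Answer: 2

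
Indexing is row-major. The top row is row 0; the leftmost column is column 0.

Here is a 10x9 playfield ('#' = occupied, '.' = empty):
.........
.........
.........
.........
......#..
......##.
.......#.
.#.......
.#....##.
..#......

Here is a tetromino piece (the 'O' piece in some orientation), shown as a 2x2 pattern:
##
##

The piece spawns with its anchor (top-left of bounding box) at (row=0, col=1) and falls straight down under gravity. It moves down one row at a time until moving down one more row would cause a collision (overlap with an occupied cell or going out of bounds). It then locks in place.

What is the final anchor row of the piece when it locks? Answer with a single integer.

Spawn at (row=0, col=1). Try each row:
  row 0: fits
  row 1: fits
  row 2: fits
  row 3: fits
  row 4: fits
  row 5: fits
  row 6: blocked -> lock at row 5

Answer: 5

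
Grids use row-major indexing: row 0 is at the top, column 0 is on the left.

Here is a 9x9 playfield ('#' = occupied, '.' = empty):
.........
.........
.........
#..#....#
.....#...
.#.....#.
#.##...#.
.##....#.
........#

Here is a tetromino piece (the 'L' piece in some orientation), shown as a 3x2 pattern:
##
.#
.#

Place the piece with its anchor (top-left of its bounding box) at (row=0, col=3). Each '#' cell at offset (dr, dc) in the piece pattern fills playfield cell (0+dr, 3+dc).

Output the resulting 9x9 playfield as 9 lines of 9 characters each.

Answer: ...##....
....#....
....#....
#..#....#
.....#...
.#.....#.
#.##...#.
.##....#.
........#

Derivation:
Fill (0+0,3+0) = (0,3)
Fill (0+0,3+1) = (0,4)
Fill (0+1,3+1) = (1,4)
Fill (0+2,3+1) = (2,4)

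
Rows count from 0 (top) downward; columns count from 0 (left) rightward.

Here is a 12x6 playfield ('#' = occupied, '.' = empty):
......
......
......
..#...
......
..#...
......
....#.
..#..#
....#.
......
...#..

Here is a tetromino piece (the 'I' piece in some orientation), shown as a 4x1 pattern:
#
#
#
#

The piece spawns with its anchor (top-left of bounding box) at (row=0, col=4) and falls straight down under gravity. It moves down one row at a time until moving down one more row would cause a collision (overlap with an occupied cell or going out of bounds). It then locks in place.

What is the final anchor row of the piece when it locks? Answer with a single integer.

Spawn at (row=0, col=4). Try each row:
  row 0: fits
  row 1: fits
  row 2: fits
  row 3: fits
  row 4: blocked -> lock at row 3

Answer: 3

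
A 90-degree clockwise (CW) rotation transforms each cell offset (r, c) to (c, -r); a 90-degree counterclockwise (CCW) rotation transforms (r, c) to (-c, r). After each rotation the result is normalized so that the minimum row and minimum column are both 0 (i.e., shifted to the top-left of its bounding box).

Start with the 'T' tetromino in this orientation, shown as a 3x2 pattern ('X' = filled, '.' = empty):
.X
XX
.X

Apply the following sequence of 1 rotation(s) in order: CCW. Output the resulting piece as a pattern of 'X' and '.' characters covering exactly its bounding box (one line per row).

Answer: XXX
.X.

Derivation:
Start:
.X
XX
.X
After rotation 1 (CCW):
XXX
.X.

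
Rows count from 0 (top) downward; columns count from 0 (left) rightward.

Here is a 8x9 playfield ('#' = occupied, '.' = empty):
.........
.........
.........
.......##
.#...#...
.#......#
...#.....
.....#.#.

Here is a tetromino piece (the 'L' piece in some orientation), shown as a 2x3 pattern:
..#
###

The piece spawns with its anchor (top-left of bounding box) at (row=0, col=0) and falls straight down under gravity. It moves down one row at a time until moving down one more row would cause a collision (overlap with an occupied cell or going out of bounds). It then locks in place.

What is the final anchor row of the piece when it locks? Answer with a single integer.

Answer: 2

Derivation:
Spawn at (row=0, col=0). Try each row:
  row 0: fits
  row 1: fits
  row 2: fits
  row 3: blocked -> lock at row 2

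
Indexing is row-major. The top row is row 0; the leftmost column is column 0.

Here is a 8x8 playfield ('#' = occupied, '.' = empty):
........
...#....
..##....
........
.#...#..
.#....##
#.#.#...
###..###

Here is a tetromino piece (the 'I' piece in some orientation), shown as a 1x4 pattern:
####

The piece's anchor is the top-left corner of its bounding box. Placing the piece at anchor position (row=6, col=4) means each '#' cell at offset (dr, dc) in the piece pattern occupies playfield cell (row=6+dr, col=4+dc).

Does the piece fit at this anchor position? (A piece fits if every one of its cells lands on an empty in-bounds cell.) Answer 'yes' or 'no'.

Answer: no

Derivation:
Check each piece cell at anchor (6, 4):
  offset (0,0) -> (6,4): occupied ('#') -> FAIL
  offset (0,1) -> (6,5): empty -> OK
  offset (0,2) -> (6,6): empty -> OK
  offset (0,3) -> (6,7): empty -> OK
All cells valid: no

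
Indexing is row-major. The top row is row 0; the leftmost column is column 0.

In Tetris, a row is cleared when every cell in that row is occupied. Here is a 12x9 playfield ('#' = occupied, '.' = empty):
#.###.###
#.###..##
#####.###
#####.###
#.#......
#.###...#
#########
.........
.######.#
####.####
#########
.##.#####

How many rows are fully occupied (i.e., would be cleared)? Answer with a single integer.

Answer: 2

Derivation:
Check each row:
  row 0: 2 empty cells -> not full
  row 1: 3 empty cells -> not full
  row 2: 1 empty cell -> not full
  row 3: 1 empty cell -> not full
  row 4: 7 empty cells -> not full
  row 5: 4 empty cells -> not full
  row 6: 0 empty cells -> FULL (clear)
  row 7: 9 empty cells -> not full
  row 8: 2 empty cells -> not full
  row 9: 1 empty cell -> not full
  row 10: 0 empty cells -> FULL (clear)
  row 11: 2 empty cells -> not full
Total rows cleared: 2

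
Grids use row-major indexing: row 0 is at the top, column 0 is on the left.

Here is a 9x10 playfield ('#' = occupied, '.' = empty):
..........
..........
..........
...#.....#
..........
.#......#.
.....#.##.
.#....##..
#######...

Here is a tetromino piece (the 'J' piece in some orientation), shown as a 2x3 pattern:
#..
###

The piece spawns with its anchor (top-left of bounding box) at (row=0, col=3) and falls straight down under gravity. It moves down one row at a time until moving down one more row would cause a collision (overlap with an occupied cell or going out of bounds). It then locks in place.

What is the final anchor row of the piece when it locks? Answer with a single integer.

Answer: 1

Derivation:
Spawn at (row=0, col=3). Try each row:
  row 0: fits
  row 1: fits
  row 2: blocked -> lock at row 1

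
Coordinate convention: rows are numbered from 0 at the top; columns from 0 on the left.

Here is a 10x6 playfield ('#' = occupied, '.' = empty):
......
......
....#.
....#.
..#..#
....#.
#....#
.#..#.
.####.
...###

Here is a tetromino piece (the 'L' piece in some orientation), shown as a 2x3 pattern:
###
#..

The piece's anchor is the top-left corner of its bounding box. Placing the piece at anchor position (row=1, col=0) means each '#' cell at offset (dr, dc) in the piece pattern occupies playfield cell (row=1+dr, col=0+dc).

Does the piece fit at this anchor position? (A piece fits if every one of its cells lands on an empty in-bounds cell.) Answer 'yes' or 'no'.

Answer: yes

Derivation:
Check each piece cell at anchor (1, 0):
  offset (0,0) -> (1,0): empty -> OK
  offset (0,1) -> (1,1): empty -> OK
  offset (0,2) -> (1,2): empty -> OK
  offset (1,0) -> (2,0): empty -> OK
All cells valid: yes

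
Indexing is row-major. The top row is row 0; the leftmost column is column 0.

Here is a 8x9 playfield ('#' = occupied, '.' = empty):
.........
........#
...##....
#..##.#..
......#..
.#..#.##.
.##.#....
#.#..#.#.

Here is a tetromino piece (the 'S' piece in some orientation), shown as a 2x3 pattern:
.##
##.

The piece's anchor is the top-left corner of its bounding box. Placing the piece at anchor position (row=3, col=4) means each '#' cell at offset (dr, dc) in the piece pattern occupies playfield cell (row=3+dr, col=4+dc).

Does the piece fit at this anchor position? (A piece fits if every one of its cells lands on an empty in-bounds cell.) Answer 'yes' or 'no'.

Check each piece cell at anchor (3, 4):
  offset (0,1) -> (3,5): empty -> OK
  offset (0,2) -> (3,6): occupied ('#') -> FAIL
  offset (1,0) -> (4,4): empty -> OK
  offset (1,1) -> (4,5): empty -> OK
All cells valid: no

Answer: no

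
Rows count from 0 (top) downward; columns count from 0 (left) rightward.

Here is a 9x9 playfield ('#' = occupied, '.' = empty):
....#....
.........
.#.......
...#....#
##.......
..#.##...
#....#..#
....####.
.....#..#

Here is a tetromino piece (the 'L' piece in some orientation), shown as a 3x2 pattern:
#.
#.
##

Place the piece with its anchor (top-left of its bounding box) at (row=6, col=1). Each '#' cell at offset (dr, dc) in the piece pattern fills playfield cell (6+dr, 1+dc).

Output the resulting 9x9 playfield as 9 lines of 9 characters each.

Fill (6+0,1+0) = (6,1)
Fill (6+1,1+0) = (7,1)
Fill (6+2,1+0) = (8,1)
Fill (6+2,1+1) = (8,2)

Answer: ....#....
.........
.#.......
...#....#
##.......
..#.##...
##...#..#
.#..####.
.##..#..#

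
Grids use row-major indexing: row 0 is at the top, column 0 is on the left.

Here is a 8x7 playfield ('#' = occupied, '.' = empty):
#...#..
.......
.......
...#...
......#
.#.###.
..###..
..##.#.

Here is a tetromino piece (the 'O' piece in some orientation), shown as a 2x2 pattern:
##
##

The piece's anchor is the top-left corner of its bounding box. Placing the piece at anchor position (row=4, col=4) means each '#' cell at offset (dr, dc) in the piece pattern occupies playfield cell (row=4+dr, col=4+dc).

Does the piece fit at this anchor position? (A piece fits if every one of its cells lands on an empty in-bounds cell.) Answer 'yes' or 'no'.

Answer: no

Derivation:
Check each piece cell at anchor (4, 4):
  offset (0,0) -> (4,4): empty -> OK
  offset (0,1) -> (4,5): empty -> OK
  offset (1,0) -> (5,4): occupied ('#') -> FAIL
  offset (1,1) -> (5,5): occupied ('#') -> FAIL
All cells valid: no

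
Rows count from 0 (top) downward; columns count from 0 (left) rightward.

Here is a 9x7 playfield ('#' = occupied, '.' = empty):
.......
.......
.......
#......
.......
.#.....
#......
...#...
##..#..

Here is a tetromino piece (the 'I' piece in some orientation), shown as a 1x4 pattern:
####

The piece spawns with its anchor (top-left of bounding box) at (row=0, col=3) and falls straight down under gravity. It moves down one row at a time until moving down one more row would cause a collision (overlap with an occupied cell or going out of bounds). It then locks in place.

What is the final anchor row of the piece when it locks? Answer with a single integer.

Answer: 6

Derivation:
Spawn at (row=0, col=3). Try each row:
  row 0: fits
  row 1: fits
  row 2: fits
  row 3: fits
  row 4: fits
  row 5: fits
  row 6: fits
  row 7: blocked -> lock at row 6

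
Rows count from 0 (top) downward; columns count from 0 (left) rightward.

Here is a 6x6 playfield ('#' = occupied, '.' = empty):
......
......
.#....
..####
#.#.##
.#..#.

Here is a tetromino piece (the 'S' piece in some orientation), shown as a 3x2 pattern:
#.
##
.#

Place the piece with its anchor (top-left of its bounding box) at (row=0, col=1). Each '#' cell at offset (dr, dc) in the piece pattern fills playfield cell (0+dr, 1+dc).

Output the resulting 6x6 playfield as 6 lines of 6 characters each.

Answer: .#....
.##...
.##...
..####
#.#.##
.#..#.

Derivation:
Fill (0+0,1+0) = (0,1)
Fill (0+1,1+0) = (1,1)
Fill (0+1,1+1) = (1,2)
Fill (0+2,1+1) = (2,2)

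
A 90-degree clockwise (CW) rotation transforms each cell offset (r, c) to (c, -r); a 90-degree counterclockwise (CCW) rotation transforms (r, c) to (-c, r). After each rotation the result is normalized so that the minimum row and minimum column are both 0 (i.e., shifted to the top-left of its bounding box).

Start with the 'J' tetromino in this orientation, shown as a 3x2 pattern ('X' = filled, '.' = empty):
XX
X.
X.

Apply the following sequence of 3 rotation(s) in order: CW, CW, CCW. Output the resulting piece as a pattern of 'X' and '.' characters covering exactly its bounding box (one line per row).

Start:
XX
X.
X.
After rotation 1 (CW):
XXX
..X
After rotation 2 (CW):
.X
.X
XX
After rotation 3 (CCW):
XXX
..X

Answer: XXX
..X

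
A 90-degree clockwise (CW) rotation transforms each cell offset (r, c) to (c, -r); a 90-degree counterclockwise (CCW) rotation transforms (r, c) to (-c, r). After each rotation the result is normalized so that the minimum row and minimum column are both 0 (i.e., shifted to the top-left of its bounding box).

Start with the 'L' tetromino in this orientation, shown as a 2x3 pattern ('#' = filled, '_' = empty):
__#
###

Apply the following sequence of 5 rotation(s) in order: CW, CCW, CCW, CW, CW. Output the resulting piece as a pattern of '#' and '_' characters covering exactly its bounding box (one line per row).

Answer: #_
#_
##

Derivation:
Start:
__#
###
After rotation 1 (CW):
#_
#_
##
After rotation 2 (CCW):
__#
###
After rotation 3 (CCW):
##
_#
_#
After rotation 4 (CW):
__#
###
After rotation 5 (CW):
#_
#_
##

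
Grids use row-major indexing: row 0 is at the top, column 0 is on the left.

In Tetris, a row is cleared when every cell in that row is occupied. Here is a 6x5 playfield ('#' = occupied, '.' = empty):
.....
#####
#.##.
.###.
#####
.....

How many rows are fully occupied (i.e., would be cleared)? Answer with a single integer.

Answer: 2

Derivation:
Check each row:
  row 0: 5 empty cells -> not full
  row 1: 0 empty cells -> FULL (clear)
  row 2: 2 empty cells -> not full
  row 3: 2 empty cells -> not full
  row 4: 0 empty cells -> FULL (clear)
  row 5: 5 empty cells -> not full
Total rows cleared: 2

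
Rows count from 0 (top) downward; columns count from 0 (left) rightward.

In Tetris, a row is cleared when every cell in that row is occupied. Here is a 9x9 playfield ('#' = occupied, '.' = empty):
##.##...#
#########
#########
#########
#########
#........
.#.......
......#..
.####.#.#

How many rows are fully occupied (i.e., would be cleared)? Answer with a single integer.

Answer: 4

Derivation:
Check each row:
  row 0: 4 empty cells -> not full
  row 1: 0 empty cells -> FULL (clear)
  row 2: 0 empty cells -> FULL (clear)
  row 3: 0 empty cells -> FULL (clear)
  row 4: 0 empty cells -> FULL (clear)
  row 5: 8 empty cells -> not full
  row 6: 8 empty cells -> not full
  row 7: 8 empty cells -> not full
  row 8: 3 empty cells -> not full
Total rows cleared: 4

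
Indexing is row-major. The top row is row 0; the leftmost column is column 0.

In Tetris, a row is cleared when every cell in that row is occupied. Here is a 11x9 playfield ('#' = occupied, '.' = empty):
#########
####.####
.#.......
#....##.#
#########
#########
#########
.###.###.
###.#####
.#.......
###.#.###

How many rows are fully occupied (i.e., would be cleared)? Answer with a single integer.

Answer: 4

Derivation:
Check each row:
  row 0: 0 empty cells -> FULL (clear)
  row 1: 1 empty cell -> not full
  row 2: 8 empty cells -> not full
  row 3: 5 empty cells -> not full
  row 4: 0 empty cells -> FULL (clear)
  row 5: 0 empty cells -> FULL (clear)
  row 6: 0 empty cells -> FULL (clear)
  row 7: 3 empty cells -> not full
  row 8: 1 empty cell -> not full
  row 9: 8 empty cells -> not full
  row 10: 2 empty cells -> not full
Total rows cleared: 4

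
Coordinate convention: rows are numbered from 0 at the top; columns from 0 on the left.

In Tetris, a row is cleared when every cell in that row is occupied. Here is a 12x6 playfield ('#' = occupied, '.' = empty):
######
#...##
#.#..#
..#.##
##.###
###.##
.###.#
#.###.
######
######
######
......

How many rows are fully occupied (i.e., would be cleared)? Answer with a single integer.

Answer: 4

Derivation:
Check each row:
  row 0: 0 empty cells -> FULL (clear)
  row 1: 3 empty cells -> not full
  row 2: 3 empty cells -> not full
  row 3: 3 empty cells -> not full
  row 4: 1 empty cell -> not full
  row 5: 1 empty cell -> not full
  row 6: 2 empty cells -> not full
  row 7: 2 empty cells -> not full
  row 8: 0 empty cells -> FULL (clear)
  row 9: 0 empty cells -> FULL (clear)
  row 10: 0 empty cells -> FULL (clear)
  row 11: 6 empty cells -> not full
Total rows cleared: 4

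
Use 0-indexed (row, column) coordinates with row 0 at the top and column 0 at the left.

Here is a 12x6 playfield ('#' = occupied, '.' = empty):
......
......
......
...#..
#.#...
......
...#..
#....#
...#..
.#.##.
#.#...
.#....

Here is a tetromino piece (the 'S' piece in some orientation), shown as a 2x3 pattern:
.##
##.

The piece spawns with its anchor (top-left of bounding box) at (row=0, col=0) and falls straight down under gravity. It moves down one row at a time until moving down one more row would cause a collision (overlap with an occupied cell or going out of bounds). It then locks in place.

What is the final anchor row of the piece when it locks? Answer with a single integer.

Answer: 2

Derivation:
Spawn at (row=0, col=0). Try each row:
  row 0: fits
  row 1: fits
  row 2: fits
  row 3: blocked -> lock at row 2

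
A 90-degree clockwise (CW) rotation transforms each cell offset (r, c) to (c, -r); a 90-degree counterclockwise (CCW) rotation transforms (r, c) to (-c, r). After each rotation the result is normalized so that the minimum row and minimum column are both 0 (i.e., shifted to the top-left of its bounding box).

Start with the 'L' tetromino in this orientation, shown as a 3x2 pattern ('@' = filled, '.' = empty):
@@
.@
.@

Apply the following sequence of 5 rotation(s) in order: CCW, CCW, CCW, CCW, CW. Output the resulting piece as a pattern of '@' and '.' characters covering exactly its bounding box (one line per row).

Answer: ..@
@@@

Derivation:
Start:
@@
.@
.@
After rotation 1 (CCW):
@@@
@..
After rotation 2 (CCW):
@.
@.
@@
After rotation 3 (CCW):
..@
@@@
After rotation 4 (CCW):
@@
.@
.@
After rotation 5 (CW):
..@
@@@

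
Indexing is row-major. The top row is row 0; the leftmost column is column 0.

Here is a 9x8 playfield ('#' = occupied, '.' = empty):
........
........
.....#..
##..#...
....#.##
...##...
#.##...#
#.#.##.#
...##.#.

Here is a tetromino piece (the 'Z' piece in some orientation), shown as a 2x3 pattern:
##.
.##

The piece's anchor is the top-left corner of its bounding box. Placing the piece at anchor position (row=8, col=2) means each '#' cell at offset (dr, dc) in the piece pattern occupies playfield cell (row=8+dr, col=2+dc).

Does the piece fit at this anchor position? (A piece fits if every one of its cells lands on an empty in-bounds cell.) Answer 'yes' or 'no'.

Answer: no

Derivation:
Check each piece cell at anchor (8, 2):
  offset (0,0) -> (8,2): empty -> OK
  offset (0,1) -> (8,3): occupied ('#') -> FAIL
  offset (1,1) -> (9,3): out of bounds -> FAIL
  offset (1,2) -> (9,4): out of bounds -> FAIL
All cells valid: no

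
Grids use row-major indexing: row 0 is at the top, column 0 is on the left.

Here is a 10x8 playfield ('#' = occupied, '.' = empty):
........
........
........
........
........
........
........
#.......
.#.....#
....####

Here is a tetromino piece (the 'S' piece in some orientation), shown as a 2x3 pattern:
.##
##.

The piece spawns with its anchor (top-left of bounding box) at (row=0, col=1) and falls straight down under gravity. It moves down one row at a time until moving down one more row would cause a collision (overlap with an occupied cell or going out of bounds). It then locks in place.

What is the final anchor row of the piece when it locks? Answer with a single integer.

Spawn at (row=0, col=1). Try each row:
  row 0: fits
  row 1: fits
  row 2: fits
  row 3: fits
  row 4: fits
  row 5: fits
  row 6: fits
  row 7: blocked -> lock at row 6

Answer: 6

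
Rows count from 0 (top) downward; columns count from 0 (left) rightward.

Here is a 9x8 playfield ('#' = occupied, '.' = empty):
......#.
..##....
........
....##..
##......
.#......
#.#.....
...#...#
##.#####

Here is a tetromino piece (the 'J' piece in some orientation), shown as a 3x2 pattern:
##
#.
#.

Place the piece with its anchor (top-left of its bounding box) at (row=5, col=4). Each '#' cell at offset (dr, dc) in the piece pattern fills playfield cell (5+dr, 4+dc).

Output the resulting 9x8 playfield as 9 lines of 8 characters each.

Answer: ......#.
..##....
........
....##..
##......
.#..##..
#.#.#...
...##..#
##.#####

Derivation:
Fill (5+0,4+0) = (5,4)
Fill (5+0,4+1) = (5,5)
Fill (5+1,4+0) = (6,4)
Fill (5+2,4+0) = (7,4)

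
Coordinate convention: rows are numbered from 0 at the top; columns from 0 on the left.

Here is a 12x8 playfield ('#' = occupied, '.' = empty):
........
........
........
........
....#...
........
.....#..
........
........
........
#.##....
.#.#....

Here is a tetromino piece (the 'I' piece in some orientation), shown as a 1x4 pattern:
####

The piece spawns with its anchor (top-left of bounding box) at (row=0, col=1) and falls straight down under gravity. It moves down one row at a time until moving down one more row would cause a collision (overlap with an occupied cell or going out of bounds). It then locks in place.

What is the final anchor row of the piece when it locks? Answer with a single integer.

Answer: 3

Derivation:
Spawn at (row=0, col=1). Try each row:
  row 0: fits
  row 1: fits
  row 2: fits
  row 3: fits
  row 4: blocked -> lock at row 3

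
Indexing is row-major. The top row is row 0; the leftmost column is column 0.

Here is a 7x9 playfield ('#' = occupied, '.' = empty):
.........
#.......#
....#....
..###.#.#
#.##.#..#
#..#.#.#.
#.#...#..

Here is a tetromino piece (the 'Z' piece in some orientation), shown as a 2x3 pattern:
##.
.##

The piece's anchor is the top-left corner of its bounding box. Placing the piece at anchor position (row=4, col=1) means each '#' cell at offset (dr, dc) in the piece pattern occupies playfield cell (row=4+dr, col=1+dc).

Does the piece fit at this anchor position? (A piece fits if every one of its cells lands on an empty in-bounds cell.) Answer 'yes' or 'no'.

Answer: no

Derivation:
Check each piece cell at anchor (4, 1):
  offset (0,0) -> (4,1): empty -> OK
  offset (0,1) -> (4,2): occupied ('#') -> FAIL
  offset (1,1) -> (5,2): empty -> OK
  offset (1,2) -> (5,3): occupied ('#') -> FAIL
All cells valid: no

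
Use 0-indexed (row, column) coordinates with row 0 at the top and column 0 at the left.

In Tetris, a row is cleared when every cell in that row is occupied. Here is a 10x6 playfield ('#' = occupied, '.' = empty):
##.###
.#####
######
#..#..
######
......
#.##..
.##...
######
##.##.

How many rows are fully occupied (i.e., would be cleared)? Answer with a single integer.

Check each row:
  row 0: 1 empty cell -> not full
  row 1: 1 empty cell -> not full
  row 2: 0 empty cells -> FULL (clear)
  row 3: 4 empty cells -> not full
  row 4: 0 empty cells -> FULL (clear)
  row 5: 6 empty cells -> not full
  row 6: 3 empty cells -> not full
  row 7: 4 empty cells -> not full
  row 8: 0 empty cells -> FULL (clear)
  row 9: 2 empty cells -> not full
Total rows cleared: 3

Answer: 3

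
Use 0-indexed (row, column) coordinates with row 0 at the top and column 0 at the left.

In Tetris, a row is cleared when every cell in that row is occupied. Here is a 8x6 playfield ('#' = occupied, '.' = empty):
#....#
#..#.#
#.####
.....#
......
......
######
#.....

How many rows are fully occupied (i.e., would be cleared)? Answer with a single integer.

Check each row:
  row 0: 4 empty cells -> not full
  row 1: 3 empty cells -> not full
  row 2: 1 empty cell -> not full
  row 3: 5 empty cells -> not full
  row 4: 6 empty cells -> not full
  row 5: 6 empty cells -> not full
  row 6: 0 empty cells -> FULL (clear)
  row 7: 5 empty cells -> not full
Total rows cleared: 1

Answer: 1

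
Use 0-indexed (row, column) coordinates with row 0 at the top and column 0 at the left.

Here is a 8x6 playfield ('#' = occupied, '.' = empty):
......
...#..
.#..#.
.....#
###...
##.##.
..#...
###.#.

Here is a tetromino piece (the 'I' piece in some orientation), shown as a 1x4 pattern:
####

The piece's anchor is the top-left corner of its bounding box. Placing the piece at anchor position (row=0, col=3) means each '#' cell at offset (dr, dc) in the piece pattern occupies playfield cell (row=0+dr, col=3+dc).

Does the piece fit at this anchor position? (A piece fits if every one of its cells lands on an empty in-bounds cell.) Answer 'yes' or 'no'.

Answer: no

Derivation:
Check each piece cell at anchor (0, 3):
  offset (0,0) -> (0,3): empty -> OK
  offset (0,1) -> (0,4): empty -> OK
  offset (0,2) -> (0,5): empty -> OK
  offset (0,3) -> (0,6): out of bounds -> FAIL
All cells valid: no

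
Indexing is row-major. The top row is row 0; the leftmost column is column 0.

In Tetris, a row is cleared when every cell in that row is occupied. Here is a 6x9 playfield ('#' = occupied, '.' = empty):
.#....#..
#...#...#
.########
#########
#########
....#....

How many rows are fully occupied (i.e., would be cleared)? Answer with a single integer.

Answer: 2

Derivation:
Check each row:
  row 0: 7 empty cells -> not full
  row 1: 6 empty cells -> not full
  row 2: 1 empty cell -> not full
  row 3: 0 empty cells -> FULL (clear)
  row 4: 0 empty cells -> FULL (clear)
  row 5: 8 empty cells -> not full
Total rows cleared: 2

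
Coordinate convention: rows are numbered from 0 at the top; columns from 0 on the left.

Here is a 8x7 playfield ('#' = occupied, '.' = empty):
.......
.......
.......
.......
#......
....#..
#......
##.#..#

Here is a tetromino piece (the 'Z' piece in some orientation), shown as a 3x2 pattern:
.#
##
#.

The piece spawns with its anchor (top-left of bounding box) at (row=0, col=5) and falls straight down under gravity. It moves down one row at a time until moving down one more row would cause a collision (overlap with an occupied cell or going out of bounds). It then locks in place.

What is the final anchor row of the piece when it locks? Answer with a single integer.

Answer: 5

Derivation:
Spawn at (row=0, col=5). Try each row:
  row 0: fits
  row 1: fits
  row 2: fits
  row 3: fits
  row 4: fits
  row 5: fits
  row 6: blocked -> lock at row 5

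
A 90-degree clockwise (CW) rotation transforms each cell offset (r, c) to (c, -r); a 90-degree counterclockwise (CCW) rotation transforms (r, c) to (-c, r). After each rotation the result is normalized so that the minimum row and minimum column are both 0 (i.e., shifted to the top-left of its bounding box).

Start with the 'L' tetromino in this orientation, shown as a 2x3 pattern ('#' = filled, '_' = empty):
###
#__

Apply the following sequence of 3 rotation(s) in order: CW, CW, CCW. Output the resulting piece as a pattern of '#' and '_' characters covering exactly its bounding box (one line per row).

Answer: ##
_#
_#

Derivation:
Start:
###
#__
After rotation 1 (CW):
##
_#
_#
After rotation 2 (CW):
__#
###
After rotation 3 (CCW):
##
_#
_#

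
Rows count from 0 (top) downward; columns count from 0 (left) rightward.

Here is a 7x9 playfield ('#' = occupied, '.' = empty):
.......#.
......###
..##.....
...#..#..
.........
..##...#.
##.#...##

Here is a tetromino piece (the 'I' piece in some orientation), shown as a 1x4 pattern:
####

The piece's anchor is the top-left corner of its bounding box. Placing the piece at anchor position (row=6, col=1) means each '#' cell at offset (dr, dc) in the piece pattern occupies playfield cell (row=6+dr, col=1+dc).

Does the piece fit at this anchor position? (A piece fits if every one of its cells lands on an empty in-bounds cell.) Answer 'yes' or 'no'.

Answer: no

Derivation:
Check each piece cell at anchor (6, 1):
  offset (0,0) -> (6,1): occupied ('#') -> FAIL
  offset (0,1) -> (6,2): empty -> OK
  offset (0,2) -> (6,3): occupied ('#') -> FAIL
  offset (0,3) -> (6,4): empty -> OK
All cells valid: no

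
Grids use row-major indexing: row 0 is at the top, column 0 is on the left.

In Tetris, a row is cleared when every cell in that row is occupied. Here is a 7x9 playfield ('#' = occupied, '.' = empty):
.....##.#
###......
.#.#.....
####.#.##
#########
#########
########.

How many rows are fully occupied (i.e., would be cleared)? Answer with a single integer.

Answer: 2

Derivation:
Check each row:
  row 0: 6 empty cells -> not full
  row 1: 6 empty cells -> not full
  row 2: 7 empty cells -> not full
  row 3: 2 empty cells -> not full
  row 4: 0 empty cells -> FULL (clear)
  row 5: 0 empty cells -> FULL (clear)
  row 6: 1 empty cell -> not full
Total rows cleared: 2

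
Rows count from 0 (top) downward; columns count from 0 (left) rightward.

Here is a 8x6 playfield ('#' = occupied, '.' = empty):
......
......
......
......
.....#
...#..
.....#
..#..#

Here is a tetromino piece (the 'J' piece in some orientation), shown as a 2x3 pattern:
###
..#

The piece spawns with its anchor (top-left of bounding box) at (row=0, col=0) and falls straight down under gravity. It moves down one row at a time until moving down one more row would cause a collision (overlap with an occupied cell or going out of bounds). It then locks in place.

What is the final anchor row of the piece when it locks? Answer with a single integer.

Answer: 5

Derivation:
Spawn at (row=0, col=0). Try each row:
  row 0: fits
  row 1: fits
  row 2: fits
  row 3: fits
  row 4: fits
  row 5: fits
  row 6: blocked -> lock at row 5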